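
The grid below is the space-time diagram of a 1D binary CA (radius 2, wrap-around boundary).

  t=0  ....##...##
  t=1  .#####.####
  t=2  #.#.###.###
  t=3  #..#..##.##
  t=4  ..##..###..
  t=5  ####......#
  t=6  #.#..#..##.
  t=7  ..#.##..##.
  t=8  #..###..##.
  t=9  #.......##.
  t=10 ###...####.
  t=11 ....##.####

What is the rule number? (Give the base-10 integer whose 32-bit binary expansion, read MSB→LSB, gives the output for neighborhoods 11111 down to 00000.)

1750579546

  ##### -> .   bit 31 = 0  t=1,i=3
  ####. -> #   bit 30 = 1  t=1,i=4
  ###.# -> #   bit 29 = 1  t=1,i=5
  ###.. -> .   bit 28 = 0  t=3,i=0
  ##.## -> #   bit 27 = 1  t=1,i=0
  ##.#. -> .   bit 26 = 0  t=2,i=1
  ##..# -> .   bit 25 = 0  t=3,i=1
  ##... -> .   bit 24 = 0  t=0,i=0
  #.### -> .   bit 23 = 0  t=1,i=1
  #.##. -> #   bit 22 = 1  t=7,i=4
  #.#.# -> .   bit 21 = 0  t=2,i=2
  #.#.. -> #   bit 20 = 1  t=6,i=2
  #..## -> .   bit 19 = 0  t=3,i=5
  #..#. -> #   bit 18 = 1  t=3,i=2
  #...# -> #   bit 17 = 1  t=0,i=7
  #.... -> #   bit 16 = 1  t=0,i=1
  .#### -> #   bit 15 = 1  t=1,i=2
  .###. -> .   bit 14 = 0  t=2,i=5
  .##.# -> #   bit 13 = 1  t=3,i=7
  .##.. -> #   bit 12 = 1  t=0,i=5
  .#.## -> #   bit 11 = 1  t=2,i=3
  .#.#. -> .   bit 10 = 0  t=6,i=1
  .#..# -> .   bit 9 = 0  t=3,i=4
  .#... -> #   bit 8 = 1  t=9,i=1
  ..### -> .   bit 7 = 0  t=4,i=6
  ..##. -> #   bit 6 = 1  t=0,i=4
  ..#.# -> .   bit 5 = 0  t=7,i=2
  ..#.. -> #   bit 4 = 1  t=3,i=3
  ...## -> #   bit 3 = 1  t=0,i=3
  ...#. -> .   bit 2 = 0  t=7,i=1
  ....# -> #   bit 1 = 1  t=0,i=2
  ..... -> .   bit 0 = 0  t=5,i=6
  bits 01101000010101111011100101011010 = 1750579546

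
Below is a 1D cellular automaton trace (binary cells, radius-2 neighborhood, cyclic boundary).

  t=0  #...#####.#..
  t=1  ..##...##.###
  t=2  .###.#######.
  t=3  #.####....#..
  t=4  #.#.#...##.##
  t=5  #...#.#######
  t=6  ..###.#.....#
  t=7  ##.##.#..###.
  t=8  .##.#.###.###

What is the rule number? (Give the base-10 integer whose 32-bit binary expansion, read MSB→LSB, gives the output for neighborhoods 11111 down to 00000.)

1755214447

  #####|.  b31=0 t=0,i=6
  ####.|#  b30=1 t=0,i=7
  ###.#|#  b29=1 t=0,i=8
  ###..|.  b28=0 t=1,i=12
  ##.##|#  b27=1 t=1,i=9
  ##.#.|.  b26=0 t=0,i=9
  ##..#|.  b25=0 t=1,i=0
  ##...|.  b24=0 t=1,i=4
  #.###|#  b23=1 t=1,i=10
  #.##.|.  b22=0 t=7,i=0
  #.#.#|.  b21=0 t=4,i=2
  #.#..|#  b20=1 t=0,i=10
  #..##|#  b19=1 t=1,i=1
  #..#.|#  b18=1 t=0,i=12
  #...#|#  b17=1 t=0,i=2
  #....|.  b16=0 t=3,i=7
  .####|.  b15=0 t=0,i=5
  .###.|#  b14=1 t=1,i=11
  .##.#|#  b13=1 t=1,i=8
  .##..|#  b12=1 t=1,i=3
  .#.##|.  b11=0 t=3,i=1
  .#.#.|.  b10=0 t=4,i=3
  .#..#|#  b9=1 t=0,i=11
  .#...|.  b8=0 t=0,i=1
  ..###|.  b7=0 t=0,i=4
  ..##.|#  b6=1 t=1,i=2
  ..#.#|#  b5=1 t=3,i=0
  ..#..|.  b4=0 t=0,i=0
  ...##|#  b3=1 t=0,i=3
  ...#.|#  b2=1 t=3,i=9
  ....#|#  b1=1 t=3,i=8
  .....|#  b0=1 t=6,i=9
  bits 01101000100111100111001001101111 = 1755214447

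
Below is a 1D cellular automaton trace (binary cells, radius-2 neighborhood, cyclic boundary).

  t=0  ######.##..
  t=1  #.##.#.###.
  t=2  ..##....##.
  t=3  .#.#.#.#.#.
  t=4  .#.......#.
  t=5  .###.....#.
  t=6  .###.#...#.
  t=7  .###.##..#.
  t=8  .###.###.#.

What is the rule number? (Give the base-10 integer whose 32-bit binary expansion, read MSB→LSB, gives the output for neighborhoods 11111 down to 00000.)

  ##### -> #   bit 31 = 1  t=0,i=2
  ####. -> .   bit 30 = 0  t=0,i=4
  ###.# -> #   bit 29 = 1  t=0,i=5
  ###.. -> #   bit 28 = 1  t=5,i=3
  ##.## -> .   bit 27 = 0  t=0,i=6
  ##.#. -> .   bit 26 = 0  t=1,i=4
  ##..# -> #   bit 25 = 1  t=0,i=9
  ##... -> .   bit 24 = 0  t=2,i=4
  #.### -> .   bit 23 = 0  t=1,i=7
  #.##. -> #   bit 22 = 1  t=0,i=7
  #.#.# -> .   bit 21 = 0  t=1,i=0
  #.#.. -> #   bit 20 = 1  t=3,i=9
  #..## -> .   bit 19 = 0  t=0,i=10
  #..#. -> .   bit 18 = 0  t=3,i=0
  #...# -> .   bit 17 = 0  t=2,i=0
  #.... -> #   bit 16 = 1  t=2,i=5
  .#### -> .   bit 15 = 0  t=0,i=1
  .###. -> #   bit 14 = 1  t=1,i=8
  .##.# -> #   bit 13 = 1  t=1,i=3
  .##.. -> #   bit 12 = 1  t=0,i=8
  .#.## -> .   bit 11 = 0  t=1,i=1
  .#.#. -> .   bit 10 = 0  t=3,i=2
  .#..# -> .   bit 9 = 0  t=3,i=10
  .#... -> #   bit 8 = 1  t=4,i=2
  ..### -> #   bit 7 = 1  t=0,i=0
  ..##. -> .   bit 6 = 0  t=2,i=2
  ..#.# -> #   bit 5 = 1  t=3,i=1
  ..#.. -> #   bit 4 = 1  t=4,i=1
  ...## -> #   bit 3 = 1  t=2,i=1
  ...#. -> .   bit 2 = 0  t=4,i=8
  ....# -> .   bit 1 = 0  t=2,i=6
  ..... -> .   bit 0 = 0  t=4,i=4
  bits 10110010010100010111000110111000 = 2991681976

2991681976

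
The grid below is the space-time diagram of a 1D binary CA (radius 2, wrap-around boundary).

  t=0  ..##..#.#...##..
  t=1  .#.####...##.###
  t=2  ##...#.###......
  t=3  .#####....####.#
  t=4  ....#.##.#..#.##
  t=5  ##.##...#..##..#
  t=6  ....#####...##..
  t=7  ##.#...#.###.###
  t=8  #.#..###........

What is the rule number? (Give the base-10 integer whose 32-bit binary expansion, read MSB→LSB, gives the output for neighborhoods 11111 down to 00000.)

1193742397

  ##### -> .   bit 31 = 0  t=3,i=3
  ####. -> #   bit 30 = 1  t=1,i=5
  ###.# -> .   bit 29 = 0  t=1,i=15
  ###.. -> .   bit 28 = 0  t=1,i=6
  ##.## -> .   bit 27 = 0  t=1,i=12
  ##.#. -> #   bit 26 = 1  t=1,i=0
  ##..# -> #   bit 25 = 1  t=0,i=4
  ##... -> #   bit 24 = 1  t=0,i=14
  #.### -> .   bit 23 = 0  t=1,i=3
  #.##. -> .   bit 22 = 0  t=4,i=6
  #.#.# -> #   bit 21 = 1  t=1,i=1
  #.#.. -> .   bit 20 = 0  t=0,i=8
  #..## -> .   bit 19 = 0  t=5,i=10
  #..#. -> #   bit 18 = 1  t=0,i=5
  #...# -> #   bit 17 = 1  t=0,i=10
  #.... -> #   bit 16 = 1  t=0,i=15
  .#### -> .   bit 15 = 0  t=1,i=4
  .###. -> .   bit 14 = 0  t=1,i=14
  .##.# -> .   bit 13 = 0  t=1,i=11
  .##.. -> #   bit 12 = 1  t=0,i=3
  .#.## -> .   bit 11 = 0  t=1,i=2
  .#.#. -> .   bit 10 = 0  t=0,i=7
  .#..# -> .   bit 9 = 0  t=4,i=10
  .#... -> .   bit 8 = 0  t=0,i=9
  ..### -> .   bit 7 = 0  t=3,i=10
  ..##. -> .   bit 6 = 0  t=0,i=2
  ..#.# -> #   bit 5 = 1  t=0,i=6
  ..#.. -> #   bit 4 = 1  t=5,i=8
  ...## -> #   bit 3 = 1  t=0,i=1
  ...#. -> #   bit 2 = 1  t=2,i=4
  ....# -> .   bit 1 = 0  t=0,i=0
  ..... -> #   bit 0 = 1  t=2,i=12
  bits 01000111001001110001000000111101 = 1193742397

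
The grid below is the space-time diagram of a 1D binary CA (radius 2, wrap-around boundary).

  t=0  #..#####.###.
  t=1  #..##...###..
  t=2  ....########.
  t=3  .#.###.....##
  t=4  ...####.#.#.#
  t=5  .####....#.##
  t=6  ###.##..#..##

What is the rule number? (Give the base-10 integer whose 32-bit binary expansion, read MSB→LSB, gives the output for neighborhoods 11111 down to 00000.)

  #####|.  b31=0 t=0,i=5
  ####.|.  b30=0 t=0,i=6
  ###.#|.  b29=0 t=0,i=7
  ###..|#  b28=1 t=1,i=10
  ##.##|#  b27=1 t=0,i=8
  ##.#.|.  b26=0 t=0,i=12
  ##..#|#  b25=1 t=1,i=11
  ##...|#  b24=1 t=1,i=5
  #.###|#  b23=1 t=0,i=9
  #.##.|#  b22=1 t=5,i=11
  #.#.#|.  b21=0 t=3,i=1
  #.#..|#  b20=1 t=0,i=0
  #..##|.  b19=0 t=0,i=2
  #..#.|.  b18=0 t=1,i=12
  #...#|#  b17=1 t=1,i=6
  #....|.  b16=0 t=2,i=0
  .####|#  b15=1 t=0,i=4
  .###.|#  b14=1 t=0,i=10
  .##.#|#  b13=1 t=3,i=12
  .##..|#  b12=1 t=1,i=4
  .#.##|.  b11=0 t=3,i=2
  .#.#.|#  b10=1 t=4,i=9
  .#..#|.  b9=0 t=0,i=1
  .#...|.  b8=0 t=4,i=0
  ..###|#  b7=1 t=0,i=3
  ..##.|.  b6=0 t=1,i=3
  ..#.#|.  b5=0 t=5,i=9
  ..#..|.  b4=0 t=1,i=0
  ...##|#  b3=1 t=1,i=7
  ...#.|#  b2=1 t=5,i=8
  ....#|.  b1=0 t=2,i=2
  .....|#  b0=1 t=2,i=1
  bits 00011011110100101111010010001101 = 466809997

466809997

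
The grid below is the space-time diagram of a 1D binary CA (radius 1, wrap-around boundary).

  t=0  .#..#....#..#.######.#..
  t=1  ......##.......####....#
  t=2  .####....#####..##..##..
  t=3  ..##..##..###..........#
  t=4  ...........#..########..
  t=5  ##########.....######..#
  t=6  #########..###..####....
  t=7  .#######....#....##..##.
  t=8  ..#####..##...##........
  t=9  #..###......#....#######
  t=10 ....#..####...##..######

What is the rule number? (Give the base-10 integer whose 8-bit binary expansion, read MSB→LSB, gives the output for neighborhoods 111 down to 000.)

129

  ###|#  b7=1 t=0,i=15
  ##.|.  b6=0 t=0,i=19
  #.#|.  b5=0 t=0,i=13
  #..|.  b4=0 t=0,i=2
  .##|.  b3=0 t=0,i=14
  .#.|.  b2=0 t=0,i=1
  ..#|.  b1=0 t=0,i=0
  ...|#  b0=1 t=0,i=6
  bits 10000001 = 129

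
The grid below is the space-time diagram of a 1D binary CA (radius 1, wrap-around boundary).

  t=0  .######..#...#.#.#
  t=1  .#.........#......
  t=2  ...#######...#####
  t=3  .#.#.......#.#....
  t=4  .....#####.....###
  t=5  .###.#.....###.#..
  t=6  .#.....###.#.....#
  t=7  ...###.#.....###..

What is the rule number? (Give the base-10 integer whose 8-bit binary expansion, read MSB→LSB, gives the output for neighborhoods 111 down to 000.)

9

  ### -> .   bit 7 = 0  t=0,i=2
  ##. -> .   bit 6 = 0  t=0,i=6
  #.# -> .   bit 5 = 0  t=0,i=0
  #.. -> .   bit 4 = 0  t=0,i=7
  .## -> #   bit 3 = 1  t=0,i=1
  .#. -> .   bit 2 = 0  t=0,i=9
  ..# -> .   bit 1 = 0  t=0,i=8
  ... -> #   bit 0 = 1  t=0,i=11
  bits 00001001 = 9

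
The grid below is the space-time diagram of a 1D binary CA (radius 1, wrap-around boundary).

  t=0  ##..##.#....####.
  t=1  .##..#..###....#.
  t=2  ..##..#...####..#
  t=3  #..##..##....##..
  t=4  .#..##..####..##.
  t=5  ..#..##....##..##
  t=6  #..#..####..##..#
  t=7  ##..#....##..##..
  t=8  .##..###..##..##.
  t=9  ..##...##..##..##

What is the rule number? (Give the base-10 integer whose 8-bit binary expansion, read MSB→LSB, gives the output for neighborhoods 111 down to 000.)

  [7] ### => .  t=0,i=13
  [6] ##. => #  t=0,i=1
  [5] #.# => .  t=0,i=6
  [4] #.. => #  t=0,i=2
  [3] .## => .  t=0,i=0
  [2] .#. => .  t=0,i=7
  [1] ..# => .  t=0,i=3
  [0] ... => #  t=0,i=9
  bits 01010001 = 81

81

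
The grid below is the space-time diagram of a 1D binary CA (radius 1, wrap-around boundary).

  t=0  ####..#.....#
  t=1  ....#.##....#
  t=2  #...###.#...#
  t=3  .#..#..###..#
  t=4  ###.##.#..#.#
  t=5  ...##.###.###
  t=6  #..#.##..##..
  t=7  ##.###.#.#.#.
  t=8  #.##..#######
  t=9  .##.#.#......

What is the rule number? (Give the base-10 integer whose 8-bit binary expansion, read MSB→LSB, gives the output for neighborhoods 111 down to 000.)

60

  [7] ### => .  t=0,i=0
  [6] ##. => .  t=0,i=3
  [5] #.# => #  t=1,i=5
  [4] #.. => #  t=0,i=4
  [3] .## => #  t=0,i=12
  [2] .#. => #  t=0,i=6
  [1] ..# => .  t=0,i=5
  [0] ... => .  t=0,i=8
  bits 00111100 = 60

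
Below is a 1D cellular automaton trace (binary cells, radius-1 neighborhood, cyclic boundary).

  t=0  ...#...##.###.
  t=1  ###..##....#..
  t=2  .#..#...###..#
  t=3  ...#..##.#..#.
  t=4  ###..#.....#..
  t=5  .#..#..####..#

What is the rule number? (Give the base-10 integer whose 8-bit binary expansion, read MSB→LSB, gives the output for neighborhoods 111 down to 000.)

  ###|#  b7=1 t=0,i=11
  ##.|.  b6=0 t=0,i=8
  #.#|.  b5=0 t=0,i=9
  #..|.  b4=0 t=0,i=4
  .##|.  b3=0 t=0,i=7
  .#.|.  b2=0 t=0,i=3
  ..#|#  b1=1 t=0,i=2
  ...|#  b0=1 t=0,i=0
  bits 10000011 = 131

131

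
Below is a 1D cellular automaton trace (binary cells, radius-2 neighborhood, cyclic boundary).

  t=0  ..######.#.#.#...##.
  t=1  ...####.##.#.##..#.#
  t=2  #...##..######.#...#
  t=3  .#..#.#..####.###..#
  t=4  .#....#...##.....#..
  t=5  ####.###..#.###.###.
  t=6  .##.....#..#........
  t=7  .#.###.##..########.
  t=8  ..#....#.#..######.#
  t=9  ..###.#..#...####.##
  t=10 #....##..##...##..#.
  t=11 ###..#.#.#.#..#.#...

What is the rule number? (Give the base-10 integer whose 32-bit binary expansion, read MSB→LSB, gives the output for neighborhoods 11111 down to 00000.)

  #####|#  b31=1 t=0,i=4
  ####.|#  b30=1 t=0,i=6
  ###.#|.  b29=0 t=0,i=7
  ###..|.  b28=0 t=3,i=16
  ##.##|.  b27=0 t=1,i=7
  ##.#.|#  b26=1 t=0,i=8
  ##..#|#  b25=1 t=1,i=15
  ##...|#  b24=1 t=0,i=19
  #.###|.  b23=0 t=3,i=14
  #.##.|#  b22=1 t=1,i=8
  #.#.#|#  b21=1 t=0,i=9
  #.#..|#  b20=1 t=0,i=13
  #..##|.  b19=0 t=2,i=7
  #..#.|.  b18=0 t=1,i=16
  #...#|.  b17=0 t=0,i=0
  #....|#  b16=1 t=4,i=3
  .####|#  b15=1 t=0,i=3
  .###.|.  b14=0 t=3,i=15
  .##.#|#  b13=1 t=1,i=9
  .##..|.  b12=0 t=0,i=18
  .#.##|#  b11=1 t=1,i=12
  .#.#.|.  b10=0 t=0,i=10
  .#..#|.  b9=0 t=3,i=2
  .#...|#  b8=1 t=0,i=14
  ..###|.  b7=0 t=0,i=2
  ..##.|#  b6=1 t=0,i=17
  ..#.#|.  b5=0 t=1,i=17
  ..#..|#  b4=1 t=4,i=1
  ...##|.  b3=0 t=0,i=1
  ...#.|#  b2=1 t=4,i=0
  ....#|.  b1=0 t=4,i=4
  .....|#  b0=1 t=4,i=14
  bits 11000111011100011010100101010101 = 3346114901

3346114901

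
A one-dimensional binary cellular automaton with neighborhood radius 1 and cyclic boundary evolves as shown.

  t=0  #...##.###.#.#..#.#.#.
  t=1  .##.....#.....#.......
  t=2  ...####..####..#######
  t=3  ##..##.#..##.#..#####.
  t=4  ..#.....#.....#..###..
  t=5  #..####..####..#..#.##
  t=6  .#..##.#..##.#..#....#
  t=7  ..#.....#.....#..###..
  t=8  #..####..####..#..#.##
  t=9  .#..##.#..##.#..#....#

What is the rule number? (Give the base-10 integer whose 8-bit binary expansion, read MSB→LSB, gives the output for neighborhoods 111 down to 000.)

145

  ###|#  b7=1 t=0,i=8
  ##.|.  b6=0 t=0,i=5
  #.#|.  b5=0 t=0,i=6
  #..|#  b4=1 t=0,i=1
  .##|.  b3=0 t=0,i=4
  .#.|.  b2=0 t=0,i=0
  ..#|.  b1=0 t=0,i=3
  ...|#  b0=1 t=0,i=2
  bits 10010001 = 145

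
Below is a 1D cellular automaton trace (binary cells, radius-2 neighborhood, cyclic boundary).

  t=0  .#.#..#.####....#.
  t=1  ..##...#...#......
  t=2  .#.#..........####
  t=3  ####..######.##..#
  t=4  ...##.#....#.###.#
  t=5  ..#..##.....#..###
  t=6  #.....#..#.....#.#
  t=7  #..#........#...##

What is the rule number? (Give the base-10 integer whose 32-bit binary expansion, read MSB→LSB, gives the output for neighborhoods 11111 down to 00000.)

913317001

  #####|.  b31=0 t=3,i=1
  ####.|.  b30=0 t=0,i=10
  ###.#|#  b29=1 t=2,i=17
  ###..|#  b28=1 t=0,i=11
  ##.##|.  b27=0 t=3,i=12
  ##.#.|#  b26=1 t=2,i=0
  ##..#|#  b25=1 t=3,i=4
  ##...|.  b24=0 t=0,i=12
  #.###|.  b23=0 t=0,i=8
  #.##.|#  b22=1 t=3,i=13
  #.#.#|#  b21=1 t=2,i=1
  #.#..|#  b20=1 t=0,i=3
  #..##|.  b19=0 t=3,i=5
  #..#.|.  b18=0 t=0,i=0
  #...#|.  b17=0 t=1,i=5
  #....|.  b16=0 t=0,i=13
  .####|.  b15=0 t=0,i=9
  .###.|.  b14=0 t=4,i=14
  .##.#|.  b13=0 t=4,i=4
  .##..|#  b12=1 t=1,i=3
  .#.##|#  b11=1 t=0,i=7
  .#.#.|#  b10=1 t=0,i=2
  .#..#|.  b9=0 t=0,i=4
  .#...|.  b8=0 t=1,i=8
  ..###|#  b7=1 t=2,i=14
  ..##.|.  b6=0 t=1,i=2
  ..#.#|.  b5=0 t=0,i=1
  ..#..|.  b4=0 t=0,i=16
  ...##|#  b3=1 t=1,i=1
  ...#.|.  b2=0 t=0,i=15
  ....#|.  b1=0 t=0,i=14
  .....|#  b0=1 t=1,i=14
  bits 00110110011100000001110010001001 = 913317001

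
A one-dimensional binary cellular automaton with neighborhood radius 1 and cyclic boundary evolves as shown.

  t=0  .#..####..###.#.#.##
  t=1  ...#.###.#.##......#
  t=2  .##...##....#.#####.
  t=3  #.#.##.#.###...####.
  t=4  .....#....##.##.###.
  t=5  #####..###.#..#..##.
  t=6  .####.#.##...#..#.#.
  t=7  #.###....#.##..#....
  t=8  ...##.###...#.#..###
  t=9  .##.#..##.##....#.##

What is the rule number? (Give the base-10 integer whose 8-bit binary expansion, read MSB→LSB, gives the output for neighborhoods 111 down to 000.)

  ###|#  b7=1 t=0,i=5
  ##.|#  b6=1 t=0,i=7
  #.#|.  b5=0 t=0,i=0
  #..|.  b4=0 t=0,i=2
  .##|.  b3=0 t=0,i=4
  .#.|.  b2=0 t=0,i=1
  ..#|#  b1=1 t=0,i=3
  ...|#  b0=1 t=1,i=1
  bits 11000011 = 195

195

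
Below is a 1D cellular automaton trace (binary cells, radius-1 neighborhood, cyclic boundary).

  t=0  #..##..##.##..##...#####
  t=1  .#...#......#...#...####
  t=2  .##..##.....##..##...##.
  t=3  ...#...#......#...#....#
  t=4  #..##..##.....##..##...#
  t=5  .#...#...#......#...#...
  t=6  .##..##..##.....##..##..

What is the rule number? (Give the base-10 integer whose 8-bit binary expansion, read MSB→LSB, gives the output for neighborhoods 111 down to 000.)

148

  [7] ### => #  t=0,i=20
  [6] ##. => .  t=0,i=0
  [5] #.# => .  t=0,i=9
  [4] #.. => #  t=0,i=1
  [3] .## => .  t=0,i=3
  [2] .#. => #  t=1,i=1
  [1] ..# => .  t=0,i=2
  [0] ... => .  t=0,i=17
  bits 10010100 = 148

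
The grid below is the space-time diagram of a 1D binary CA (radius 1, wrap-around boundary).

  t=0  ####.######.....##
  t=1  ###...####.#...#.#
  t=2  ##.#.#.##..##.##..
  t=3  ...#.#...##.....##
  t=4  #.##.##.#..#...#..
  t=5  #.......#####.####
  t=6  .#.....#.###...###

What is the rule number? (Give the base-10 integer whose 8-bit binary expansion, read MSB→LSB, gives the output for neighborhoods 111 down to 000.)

  nb ###: next=#  (t=0,i=0, bit7=1)
  nb ##.: next=.  (t=0,i=3, bit6=0)
  nb #.#: next=.  (t=0,i=4, bit5=0)
  nb #..: next=#  (t=0,i=11, bit4=1)
  nb .##: next=.  (t=0,i=5, bit3=0)
  nb .#.: next=#  (t=1,i=11, bit2=1)
  nb ..#: next=#  (t=0,i=15, bit1=1)
  nb ...: next=.  (t=0,i=12, bit0=0)
  bits 10010110 = 150

150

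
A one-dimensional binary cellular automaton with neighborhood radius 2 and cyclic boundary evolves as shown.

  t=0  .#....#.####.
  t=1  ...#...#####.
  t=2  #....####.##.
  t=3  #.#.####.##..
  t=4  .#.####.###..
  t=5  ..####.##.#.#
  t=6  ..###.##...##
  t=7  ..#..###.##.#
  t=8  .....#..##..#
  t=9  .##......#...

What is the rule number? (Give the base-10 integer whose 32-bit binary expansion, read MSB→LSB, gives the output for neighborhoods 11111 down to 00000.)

  nb #####: next=.  (t=1,i=9, bit31=0)
  nb ####.: next=#  (t=0,i=10, bit30=1)
  nb ###.#: next=.  (t=2,i=8, bit29=0)
  nb ###..: next=#  (t=0,i=11, bit28=1)
  nb ##.##: next=#  (t=2,i=9, bit27=1)
  nb ##.#.: next=.  (t=2,i=12, bit26=0)
  nb ##..#: next=.  (t=0,i=12, bit25=0)
  nb ##...: next=.  (t=1,i=12, bit24=0)
  nb #.###: next=#  (t=0,i=8, bit23=1)
  nb #.##.: next=#  (t=2,i=10, bit22=1)
  nb #.#.#: next=.  (t=3,i=2, bit21=0)
  nb #.#..: next=#  (t=2,i=0, bit20=1)
  nb #..##: next=.  (t=5,i=1, bit19=0)
  nb #..#.: next=.  (t=0,i=0, bit18=0)
  nb #...#: next=#  (t=1,i=5, bit17=1)
  nb #....: next=#  (t=0,i=3, bit16=1)
  nb .####: next=#  (t=0,i=9, bit15=1)
  nb .###.: next=.  (t=4,i=9, bit14=0)
  nb .##.#: next=.  (t=2,i=11, bit13=0)
  nb .##..: next=#  (t=3,i=10, bit12=1)
  nb .#.##: next=#  (t=0,i=7, bit11=1)
  nb .#.#.: next=#  (t=3,i=1, bit10=1)
  nb .#..#: next=.  (t=5,i=0, bit9=0)
  nb .#...: next=.  (t=0,i=2, bit8=0)
  nb ..###: next=#  (t=1,i=7, bit7=1)
  nb ..##.: next=.  (t=6,i=11, bit6=0)
  nb ..#.#: next=.  (t=0,i=6, bit5=0)
  nb ..#..: next=.  (t=0,i=1, bit4=0)
  nb ...##: next=#  (t=1,i=6, bit3=1)
  nb ...#.: next=.  (t=0,i=5, bit2=0)
  nb ....#: next=.  (t=0,i=4, bit1=0)
  nb .....: next=#  (t=8,i=2, bit0=1)
  bits 01011000110100111001110010001001 = 1490263177

1490263177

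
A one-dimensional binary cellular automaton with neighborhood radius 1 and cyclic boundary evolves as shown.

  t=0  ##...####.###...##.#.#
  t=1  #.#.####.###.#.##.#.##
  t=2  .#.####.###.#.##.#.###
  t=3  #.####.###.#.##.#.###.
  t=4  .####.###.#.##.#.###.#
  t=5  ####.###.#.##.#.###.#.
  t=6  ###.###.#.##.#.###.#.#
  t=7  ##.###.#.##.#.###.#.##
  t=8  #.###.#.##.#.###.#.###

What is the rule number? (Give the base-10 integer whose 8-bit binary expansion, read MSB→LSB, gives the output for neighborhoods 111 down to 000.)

  ### -> #   bit 7 = 1  t=0,i=0
  ##. -> .   bit 6 = 0  t=0,i=1
  #.# -> #   bit 5 = 1  t=0,i=9
  #.. -> #   bit 4 = 1  t=0,i=2
  .## -> #   bit 3 = 1  t=0,i=5
  .#. -> .   bit 2 = 0  t=0,i=19
  ..# -> #   bit 1 = 1  t=0,i=4
  ... -> .   bit 0 = 0  t=0,i=3
  bits 10111010 = 186

186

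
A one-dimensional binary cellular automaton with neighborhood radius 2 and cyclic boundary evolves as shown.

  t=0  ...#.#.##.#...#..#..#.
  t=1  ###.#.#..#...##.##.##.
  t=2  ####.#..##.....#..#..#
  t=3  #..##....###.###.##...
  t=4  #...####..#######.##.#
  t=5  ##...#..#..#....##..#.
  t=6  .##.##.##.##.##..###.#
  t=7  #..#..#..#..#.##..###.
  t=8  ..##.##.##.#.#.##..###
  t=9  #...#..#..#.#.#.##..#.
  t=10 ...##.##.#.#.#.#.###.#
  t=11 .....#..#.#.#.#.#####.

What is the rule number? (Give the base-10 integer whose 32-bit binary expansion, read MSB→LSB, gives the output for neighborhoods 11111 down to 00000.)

797301782

  ##### -> .   bit 31 = 0  t=2,i=1
  ####. -> .   bit 30 = 0  t=2,i=2
  ###.# -> #   bit 29 = 1  t=1,i=2
  ###.. -> .   bit 28 = 0  t=4,i=7
  ##.## -> #   bit 27 = 1  t=1,i=15
  ##.#. -> #   bit 26 = 1  t=0,i=9
  ##..# -> #   bit 25 = 1  t=4,i=8
  ##... -> #   bit 24 = 1  t=2,i=10
  #.### -> #   bit 23 = 1  t=1,i=0
  #.##. -> .   bit 22 = 0  t=0,i=7
  #.#.# -> .   bit 21 = 0  t=0,i=5
  #.#.. -> .   bit 20 = 0  t=0,i=10
  #..## -> .   bit 19 = 0  t=2,i=7
  #..#. -> #   bit 18 = 1  t=0,i=16
  #...# -> .   bit 17 = 0  t=0,i=12
  #.... -> #   bit 16 = 1  t=0,i=0
  .#### -> #   bit 15 = 1  t=2,i=0
  .###. -> #   bit 14 = 1  t=1,i=1
  .##.# -> .   bit 13 = 0  t=0,i=8
  .##.. -> #   bit 12 = 1  t=2,i=9
  .#.## -> #   bit 11 = 1  t=0,i=6
  .#.#. -> #   bit 10 = 1  t=0,i=4
  .#..# -> .   bit 9 = 0  t=0,i=15
  .#... -> .   bit 8 = 0  t=0,i=11
  ..### -> .   bit 7 = 0  t=2,i=21
  ..##. -> .   bit 6 = 0  t=1,i=13
  ..#.# -> .   bit 5 = 0  t=0,i=3
  ..#.. -> #   bit 4 = 1  t=0,i=14
  ...## -> .   bit 3 = 0  t=1,i=12
  ...#. -> #   bit 2 = 1  t=0,i=2
  ....# -> #   bit 1 = 1  t=0,i=1
  ..... -> .   bit 0 = 0  t=2,i=12
  bits 00101111100001011101110000010110 = 797301782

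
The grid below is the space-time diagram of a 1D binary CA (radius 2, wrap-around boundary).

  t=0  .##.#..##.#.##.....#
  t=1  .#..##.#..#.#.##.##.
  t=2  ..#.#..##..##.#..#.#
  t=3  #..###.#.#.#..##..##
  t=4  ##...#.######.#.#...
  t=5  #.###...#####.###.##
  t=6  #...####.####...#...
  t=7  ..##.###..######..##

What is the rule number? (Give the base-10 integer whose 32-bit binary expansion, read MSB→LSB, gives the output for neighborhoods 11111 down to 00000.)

4084434510

  nb #####: next=#  (t=4,i=9, bit31=1)
  nb ####.: next=#  (t=4,i=11, bit30=1)
  nb ###.#: next=#  (t=3,i=5, bit29=1)
  nb ###..: next=#  (t=3,i=0, bit28=1)
  nb ##.##: next=.  (t=1,i=16, bit27=0)
  nb ##.#.: next=.  (t=0,i=3, bit26=0)
  nb ##..#: next=#  (t=1,i=19, bit25=1)
  nb ##...: next=#  (t=0,i=14, bit24=1)
  nb #.###: next=.  (t=4,i=7, bit23=0)
  nb #.##.: next=#  (t=0,i=1, bit22=1)
  nb #.#.#: next=#  (t=0,i=10, bit21=1)
  nb #.#..: next=#  (t=0,i=4, bit20=1)
  nb #..##: next=.  (t=0,i=6, bit19=0)
  nb #..#.: next=.  (t=1,i=0, bit18=0)
  nb #...#: next=#  (t=4,i=3, bit17=1)
  nb #....: next=#  (t=0,i=15, bit16=1)
  nb .####: next=#  (t=4,i=8, bit15=1)
  nb .###.: next=.  (t=3,i=4, bit14=0)
  nb .##.#: next=.  (t=0,i=2, bit13=0)
  nb .##..: next=.  (t=0,i=13, bit12=0)
  nb .#.##: next=.  (t=0,i=0, bit11=0)
  nb .#.#.: next=#  (t=1,i=11, bit10=1)
  nb .#..#: next=#  (t=0,i=5, bit9=1)
  nb .#...: next=.  (t=4,i=17, bit8=0)
  nb ..###: next=.  (t=3,i=3, bit7=0)
  nb ..##.: next=#  (t=0,i=7, bit6=1)
  nb ..#.#: next=.  (t=0,i=19, bit5=0)
  nb ..#..: next=.  (t=1,i=1, bit4=0)
  nb ...##: next=#  (t=4,i=19, bit3=1)
  nb ...#.: next=#  (t=0,i=18, bit2=1)
  nb ....#: next=#  (t=0,i=17, bit1=1)
  nb .....: next=.  (t=0,i=16, bit0=0)
  bits 11110011011100111000011001001110 = 4084434510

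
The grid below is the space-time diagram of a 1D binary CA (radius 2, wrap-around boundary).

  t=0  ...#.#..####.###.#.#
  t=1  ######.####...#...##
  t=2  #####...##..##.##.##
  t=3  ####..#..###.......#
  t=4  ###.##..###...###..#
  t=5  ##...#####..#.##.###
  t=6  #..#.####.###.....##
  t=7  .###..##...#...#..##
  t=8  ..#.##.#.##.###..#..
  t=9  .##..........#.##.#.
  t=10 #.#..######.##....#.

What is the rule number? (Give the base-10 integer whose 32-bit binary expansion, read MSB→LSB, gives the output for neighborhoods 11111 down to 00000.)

3256800677

  nb #####: next=#  (t=1,i=0, bit31=1)
  nb ####.: next=#  (t=0,i=10, bit30=1)
  nb ###.#: next=.  (t=0,i=11, bit29=0)
  nb ###..: next=.  (t=1,i=10, bit28=0)
  nb ##.##: next=.  (t=0,i=12, bit27=0)
  nb ##.#.: next=.  (t=0,i=16, bit26=0)
  nb ##..#: next=#  (t=2,i=10, bit25=1)
  nb ##...: next=.  (t=1,i=11, bit24=0)
  nb #.###: next=.  (t=0,i=13, bit23=0)
  nb #.##.: next=.  (t=2,i=15, bit22=0)
  nb #.#.#: next=.  (t=0,i=17, bit21=0)
  nb #.#..: next=#  (t=0,i=5, bit20=1)
  nb #..##: next=#  (t=0,i=7, bit19=1)
  nb #..#.: next=#  (t=3,i=5, bit18=1)
  nb #...#: next=#  (t=0,i=1, bit17=1)
  nb #....: next=.  (t=3,i=13, bit16=0)
  nb .####: next=#  (t=0,i=9, bit15=1)
  nb .###.: next=#  (t=0,i=14, bit14=1)
  nb .##.#: next=.  (t=2,i=13, bit13=0)
  nb .##..: next=#  (t=2,i=9, bit12=1)
  nb .#.##: next=.  (t=5,i=13, bit11=0)
  nb .#.#.: next=#  (t=0,i=4, bit10=1)
  nb .#..#: next=.  (t=0,i=6, bit9=0)
  nb .#...: next=#  (t=0,i=0, bit8=1)
  nb ..###: next=#  (t=0,i=8, bit7=1)
  nb ..##.: next=.  (t=2,i=8, bit6=0)
  nb ..#.#: next=#  (t=0,i=3, bit5=1)
  nb ..#..: next=.  (t=1,i=14, bit4=0)
  nb ...##: next=.  (t=1,i=17, bit3=0)
  nb ...#.: next=#  (t=0,i=2, bit2=1)
  nb ....#: next=.  (t=3,i=17, bit1=0)
  nb .....: next=#  (t=3,i=14, bit0=1)
  bits 11000010000111101101010110100101 = 3256800677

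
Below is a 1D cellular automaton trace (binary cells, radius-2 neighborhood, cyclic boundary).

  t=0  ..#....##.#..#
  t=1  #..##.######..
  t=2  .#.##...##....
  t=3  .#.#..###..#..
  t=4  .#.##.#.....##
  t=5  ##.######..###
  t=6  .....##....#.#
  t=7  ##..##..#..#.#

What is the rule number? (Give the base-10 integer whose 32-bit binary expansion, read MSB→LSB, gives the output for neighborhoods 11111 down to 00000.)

  nb #####: next=#  (t=1,i=8, bit31=1)
  nb ####.: next=.  (t=1,i=10, bit30=0)
  nb ###.#: next=.  (t=5,i=1, bit29=0)
  nb ###..: next=.  (t=1,i=11, bit28=0)
  nb ##.##: next=.  (t=1,i=5, bit27=0)
  nb ##.#.: next=#  (t=0,i=9, bit26=1)
  nb ##..#: next=.  (t=1,i=12, bit25=0)
  nb ##...: next=.  (t=2,i=5, bit24=0)
  nb #.###: next=.  (t=1,i=6, bit23=0)
  nb #.##.: next=#  (t=2,i=3, bit22=1)
  nb #.#.#: next=#  (t=4,i=1, bit21=1)
  nb #.#..: next=#  (t=0,i=10, bit20=1)
  nb #..##: next=.  (t=1,i=2, bit19=0)
  nb #..#.: next=.  (t=0,i=1, bit18=0)
  nb #...#: next=#  (t=2,i=6, bit17=1)
  nb #....: next=#  (t=0,i=4, bit16=1)
  nb .####: next=.  (t=1,i=7, bit15=0)
  nb .###.: next=.  (t=3,i=7, bit14=0)
  nb .##.#: next=#  (t=0,i=8, bit13=1)
  nb .##..: next=.  (t=2,i=4, bit12=0)
  nb .#.##: next=.  (t=2,i=2, bit11=0)
  nb .#.#.: next=.  (t=3,i=2, bit10=0)
  nb .#..#: next=#  (t=0,i=0, bit9=1)
  nb .#...: next=#  (t=0,i=3, bit8=1)
  nb ..###: next=#  (t=3,i=6, bit7=1)
  nb ..##.: next=#  (t=0,i=7, bit6=1)
  nb ..#.#: next=#  (t=2,i=1, bit5=1)
  nb ..#..: next=.  (t=0,i=2, bit4=0)
  nb ...##: next=#  (t=0,i=6, bit3=1)
  nb ...#.: next=.  (t=2,i=0, bit2=0)
  nb ....#: next=.  (t=0,i=5, bit1=0)
  nb .....: next=.  (t=2,i=12, bit0=0)
  bits 10000100011100110010001111101000 = 2222138344

2222138344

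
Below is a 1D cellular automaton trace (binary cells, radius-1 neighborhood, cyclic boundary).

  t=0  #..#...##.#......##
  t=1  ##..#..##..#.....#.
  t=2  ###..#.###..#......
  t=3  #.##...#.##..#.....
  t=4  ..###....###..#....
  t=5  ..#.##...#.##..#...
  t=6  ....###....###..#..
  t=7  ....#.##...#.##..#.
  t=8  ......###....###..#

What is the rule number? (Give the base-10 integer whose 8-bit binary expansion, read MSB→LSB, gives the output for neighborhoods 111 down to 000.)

88

  nb ###: next=.  (t=0,i=18, bit7=0)
  nb ##.: next=#  (t=0,i=0, bit6=1)
  nb #.#: next=.  (t=0,i=9, bit5=0)
  nb #..: next=#  (t=0,i=1, bit4=1)
  nb .##: next=#  (t=0,i=7, bit3=1)
  nb .#.: next=.  (t=0,i=3, bit2=0)
  nb ..#: next=.  (t=0,i=2, bit1=0)
  nb ...: next=.  (t=0,i=5, bit0=0)
  bits 01011000 = 88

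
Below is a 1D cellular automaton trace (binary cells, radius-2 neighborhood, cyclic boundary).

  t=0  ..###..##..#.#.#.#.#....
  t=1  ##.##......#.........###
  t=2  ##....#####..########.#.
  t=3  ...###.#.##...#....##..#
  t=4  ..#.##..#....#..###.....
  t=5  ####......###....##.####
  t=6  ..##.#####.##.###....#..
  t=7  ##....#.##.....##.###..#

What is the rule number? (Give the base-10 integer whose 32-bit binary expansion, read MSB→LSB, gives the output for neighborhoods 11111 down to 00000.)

  ##### -> .   bit 31 = 0  t=1,i=23
  ####. -> #   bit 30 = 1  t=1,i=0
  ###.# -> #   bit 29 = 1  t=1,i=1
  ###.. -> #   bit 28 = 1  t=0,i=4
  ##.## -> .   bit 27 = 0  t=1,i=2
  ##.#. -> .   bit 26 = 0  t=2,i=21
  ##..# -> .   bit 25 = 0  t=0,i=5
  ##... -> .   bit 24 = 0  t=1,i=5
  #.### -> .   bit 23 = 0  t=5,i=20
  #.##. -> .   bit 22 = 0  t=1,i=3
  #.#.# -> .   bit 21 = 0  t=0,i=13
  #.#.. -> .   bit 20 = 0  t=0,i=19
  #..## -> .   bit 19 = 0  t=0,i=6
  #..#. -> .   bit 18 = 0  t=0,i=10
  #...# -> .   bit 17 = 0  t=3,i=1
  #.... -> #   bit 16 = 1  t=0,i=21
  .#### -> #   bit 15 = 1  t=1,i=22
  .###. -> #   bit 14 = 1  t=0,i=3
  .##.# -> .   bit 13 = 0  t=5,i=18
  .##.. -> .   bit 12 = 0  t=0,i=8
  .#.## -> #   bit 11 = 1  t=2,i=23
  .#.#. -> .   bit 10 = 0  t=0,i=12
  .#..# -> .   bit 9 = 0  t=4,i=14
  .#... -> .   bit 8 = 0  t=0,i=20
  ..### -> .   bit 7 = 0  t=0,i=2
  ..##. -> .   bit 6 = 0  t=0,i=7
  ..#.# -> #   bit 5 = 1  t=0,i=11
  ..#.. -> .   bit 4 = 0  t=1,i=11
  ...## -> #   bit 3 = 1  t=0,i=1
  ...#. -> #   bit 2 = 1  t=1,i=10
  ....# -> #   bit 1 = 1  t=0,i=0
  ..... -> #   bit 0 = 1  t=0,i=22
  bits 01110000000000011100100000101111 = 1879164975

1879164975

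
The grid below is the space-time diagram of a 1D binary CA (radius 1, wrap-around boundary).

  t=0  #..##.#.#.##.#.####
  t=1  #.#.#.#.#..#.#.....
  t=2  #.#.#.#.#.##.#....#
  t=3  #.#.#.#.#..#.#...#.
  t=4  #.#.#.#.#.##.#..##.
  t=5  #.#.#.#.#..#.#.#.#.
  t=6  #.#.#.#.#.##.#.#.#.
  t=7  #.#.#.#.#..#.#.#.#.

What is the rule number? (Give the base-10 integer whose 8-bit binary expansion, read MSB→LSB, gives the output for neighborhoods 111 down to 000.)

70

  ###|.  b7=0 t=0,i=16
  ##.|#  b6=1 t=0,i=0
  #.#|.  b5=0 t=0,i=5
  #..|.  b4=0 t=0,i=1
  .##|.  b3=0 t=0,i=3
  .#.|#  b2=1 t=0,i=6
  ..#|#  b1=1 t=0,i=2
  ...|.  b0=0 t=1,i=15
  bits 01000110 = 70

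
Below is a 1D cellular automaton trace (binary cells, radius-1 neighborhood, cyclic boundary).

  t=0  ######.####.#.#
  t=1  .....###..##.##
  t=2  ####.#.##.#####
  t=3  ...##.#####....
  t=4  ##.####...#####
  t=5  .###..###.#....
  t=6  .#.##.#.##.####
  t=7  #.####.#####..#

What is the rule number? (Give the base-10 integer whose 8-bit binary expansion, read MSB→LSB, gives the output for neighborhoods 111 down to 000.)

  [7] ### => .  t=0,i=0
  [6] ##. => #  t=0,i=5
  [5] #.# => #  t=0,i=6
  [4] #.. => #  t=1,i=0
  [3] .## => #  t=0,i=7
  [2] .#. => .  t=0,i=12
  [1] ..# => .  t=1,i=4
  [0] ... => #  t=1,i=1
  bits 01111001 = 121

121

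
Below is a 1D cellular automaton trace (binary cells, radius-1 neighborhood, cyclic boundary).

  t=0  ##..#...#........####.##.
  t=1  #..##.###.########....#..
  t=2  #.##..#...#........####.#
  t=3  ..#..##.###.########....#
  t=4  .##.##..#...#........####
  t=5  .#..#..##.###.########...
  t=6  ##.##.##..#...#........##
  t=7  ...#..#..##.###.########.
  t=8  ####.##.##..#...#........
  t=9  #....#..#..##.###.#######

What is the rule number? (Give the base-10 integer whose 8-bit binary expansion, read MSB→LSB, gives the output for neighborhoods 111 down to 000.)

  nb ###: next=.  (t=0,i=18, bit7=0)
  nb ##.: next=.  (t=0,i=1, bit6=0)
  nb #.#: next=.  (t=0,i=21, bit5=0)
  nb #..: next=.  (t=0,i=2, bit4=0)
  nb .##: next=#  (t=0,i=0, bit3=1)
  nb .#.: next=#  (t=0,i=4, bit2=1)
  nb ..#: next=#  (t=0,i=3, bit1=1)
  nb ...: next=#  (t=0,i=6, bit0=1)
  bits 00001111 = 15

15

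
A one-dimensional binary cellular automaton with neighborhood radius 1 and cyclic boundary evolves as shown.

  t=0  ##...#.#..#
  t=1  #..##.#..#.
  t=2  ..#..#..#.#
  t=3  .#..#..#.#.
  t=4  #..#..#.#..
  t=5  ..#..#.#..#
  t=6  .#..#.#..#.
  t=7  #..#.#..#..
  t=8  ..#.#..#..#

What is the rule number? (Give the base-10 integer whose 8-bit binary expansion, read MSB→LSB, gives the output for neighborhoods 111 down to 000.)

163

  nb ###: next=#  (t=0,i=0, bit7=1)
  nb ##.: next=.  (t=0,i=1, bit6=0)
  nb #.#: next=#  (t=0,i=6, bit5=1)
  nb #..: next=.  (t=0,i=2, bit4=0)
  nb .##: next=.  (t=0,i=10, bit3=0)
  nb .#.: next=.  (t=0,i=5, bit2=0)
  nb ..#: next=#  (t=0,i=4, bit1=1)
  nb ...: next=#  (t=0,i=3, bit0=1)
  bits 10100011 = 163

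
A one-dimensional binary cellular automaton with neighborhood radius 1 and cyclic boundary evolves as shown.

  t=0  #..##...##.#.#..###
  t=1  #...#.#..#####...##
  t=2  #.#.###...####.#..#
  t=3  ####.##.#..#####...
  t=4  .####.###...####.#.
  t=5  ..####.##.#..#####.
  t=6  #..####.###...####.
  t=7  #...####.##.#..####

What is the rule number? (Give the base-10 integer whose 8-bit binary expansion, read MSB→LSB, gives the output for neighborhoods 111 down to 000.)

  [7] ### => #  t=0,i=17
  [6] ##. => #  t=0,i=0
  [5] #.# => #  t=0,i=10
  [4] #.. => .  t=0,i=1
  [3] .## => .  t=0,i=3
  [2] .#. => #  t=0,i=11
  [1] ..# => .  t=0,i=2
  [0] ... => #  t=0,i=6
  bits 11100101 = 229

229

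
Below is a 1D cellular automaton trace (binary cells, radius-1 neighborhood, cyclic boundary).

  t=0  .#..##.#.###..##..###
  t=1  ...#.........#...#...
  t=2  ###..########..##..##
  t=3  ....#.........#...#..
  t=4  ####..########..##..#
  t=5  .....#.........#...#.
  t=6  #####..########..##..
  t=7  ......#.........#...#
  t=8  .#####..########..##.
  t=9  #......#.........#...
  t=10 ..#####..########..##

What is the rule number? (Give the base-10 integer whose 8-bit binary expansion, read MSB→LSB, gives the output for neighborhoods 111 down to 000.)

  ### -> .   bit 7 = 0  t=0,i=10
  ##. -> .   bit 6 = 0  t=0,i=5
  #.# -> .   bit 5 = 0  t=0,i=0
  #.. -> .   bit 4 = 0  t=0,i=2
  .## -> .   bit 3 = 0  t=0,i=4
  .#. -> .   bit 2 = 0  t=0,i=1
  ..# -> #   bit 1 = 1  t=0,i=3
  ... -> #   bit 0 = 1  t=1,i=0
  bits 00000011 = 3

3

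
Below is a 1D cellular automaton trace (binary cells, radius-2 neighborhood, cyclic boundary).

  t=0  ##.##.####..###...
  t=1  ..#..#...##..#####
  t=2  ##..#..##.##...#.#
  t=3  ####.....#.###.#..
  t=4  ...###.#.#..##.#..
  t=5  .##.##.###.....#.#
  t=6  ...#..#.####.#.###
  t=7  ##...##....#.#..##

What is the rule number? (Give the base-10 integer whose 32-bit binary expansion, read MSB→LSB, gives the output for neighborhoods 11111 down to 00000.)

3140965418

  ##### -> #   bit 31 = 1  t=1,i=15
  ####. -> .   bit 30 = 0  t=0,i=8
  ###.# -> #   bit 29 = 1  t=3,i=13
  ###.. -> #   bit 28 = 1  t=0,i=9
  ##.## -> #   bit 27 = 1  t=0,i=2
  ##.#. -> .   bit 26 = 0  t=3,i=14
  ##..# -> #   bit 25 = 1  t=0,i=10
  ##... -> #   bit 24 = 1  t=0,i=15
  #.### -> .   bit 23 = 0  t=0,i=6
  #.##. -> .   bit 22 = 0  t=0,i=3
  #.#.# -> #   bit 21 = 1  t=4,i=7
  #.#.. -> #   bit 20 = 1  t=3,i=15
  #..## -> .   bit 19 = 0  t=0,i=11
  #..#. -> #   bit 18 = 1  t=1,i=1
  #...# -> #   bit 17 = 1  t=0,i=16
  #.... -> #   bit 16 = 1  t=3,i=5
  .#### -> .   bit 15 = 0  t=0,i=7
  .###. -> #   bit 14 = 1  t=0,i=13
  .##.# -> .   bit 13 = 0  t=0,i=1
  .##.. -> #   bit 12 = 1  t=1,i=10
  .#.## -> .   bit 11 = 0  t=2,i=16
  .#.#. -> #   bit 10 = 1  t=4,i=8
  .#..# -> .   bit 9 = 0  t=1,i=3
  .#... -> .   bit 8 = 0  t=1,i=6
  ..### -> .   bit 7 = 0  t=0,i=12
  ..##. -> .   bit 6 = 0  t=0,i=0
  ..#.# -> #   bit 5 = 1  t=2,i=15
  ..#.. -> .   bit 4 = 0  t=1,i=2
  ...## -> #   bit 3 = 1  t=0,i=17
  ...#. -> .   bit 2 = 0  t=2,i=14
  ....# -> #   bit 1 = 1  t=3,i=7
  ..... -> .   bit 0 = 0  t=3,i=6
  bits 10111011001101110101010000101010 = 3140965418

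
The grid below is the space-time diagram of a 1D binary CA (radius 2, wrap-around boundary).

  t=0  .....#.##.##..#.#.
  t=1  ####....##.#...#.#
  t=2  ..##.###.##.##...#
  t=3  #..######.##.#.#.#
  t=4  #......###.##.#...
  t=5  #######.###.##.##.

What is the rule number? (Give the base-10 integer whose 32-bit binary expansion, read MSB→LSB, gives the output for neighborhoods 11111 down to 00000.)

  ##### -> .   bit 31 = 0  t=1,i=1
  ####. -> #   bit 30 = 1  t=1,i=2
  ###.# -> #   bit 29 = 1  t=2,i=7
  ###.. -> #   bit 28 = 1  t=1,i=3
  ##.## -> #   bit 27 = 1  t=0,i=9
  ##.#. -> #   bit 26 = 1  t=1,i=10
  ##..# -> .   bit 25 = 0  t=0,i=12
  ##... -> .   bit 24 = 0  t=1,i=4
  #.### -> #   bit 23 = 1  t=1,i=17
  #.##. -> .   bit 22 = 0  t=0,i=7
  #.#.# -> .   bit 21 = 0  t=3,i=13
  #.#.. -> .   bit 20 = 0  t=0,i=16
  #..## -> .   bit 19 = 0  t=2,i=1
  #..#. -> .   bit 18 = 0  t=0,i=13
  #...# -> #   bit 17 = 1  t=1,i=13
  #.... -> #   bit 16 = 1  t=0,i=0
  .#### -> .   bit 15 = 0  t=1,i=0
  .###. -> #   bit 14 = 1  t=2,i=6
  .##.# -> #   bit 13 = 1  t=0,i=8
  .##.. -> #   bit 12 = 1  t=0,i=11
  .#.## -> .   bit 11 = 0  t=0,i=6
  .#.#. -> #   bit 10 = 1  t=0,i=15
  .#..# -> #   bit 9 = 1  t=2,i=0
  .#... -> #   bit 8 = 1  t=0,i=17
  ..### -> .   bit 7 = 0  t=3,i=3
  ..##. -> .   bit 6 = 0  t=1,i=8
  ..#.# -> .   bit 5 = 0  t=0,i=5
  ..#.. -> #   bit 4 = 1  t=2,i=17
  ...## -> #   bit 3 = 1  t=1,i=7
  ...#. -> .   bit 2 = 0  t=0,i=4
  ....# -> #   bit 1 = 1  t=0,i=3
  ..... -> #   bit 0 = 1  t=0,i=1
  bits 01111100100000110111011100011011 = 2088990491

2088990491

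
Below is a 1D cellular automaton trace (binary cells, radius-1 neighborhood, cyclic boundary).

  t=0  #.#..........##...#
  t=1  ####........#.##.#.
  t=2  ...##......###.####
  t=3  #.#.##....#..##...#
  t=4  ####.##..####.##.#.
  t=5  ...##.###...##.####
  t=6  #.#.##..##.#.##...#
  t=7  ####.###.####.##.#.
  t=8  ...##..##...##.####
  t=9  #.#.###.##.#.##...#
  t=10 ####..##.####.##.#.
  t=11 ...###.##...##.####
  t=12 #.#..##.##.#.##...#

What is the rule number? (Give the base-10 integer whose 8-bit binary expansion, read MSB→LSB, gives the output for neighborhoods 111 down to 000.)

  ###|.  b7=0 t=1,i=1
  ##.|#  b6=1 t=0,i=0
  #.#|#  b5=1 t=0,i=1
  #..|#  b4=1 t=0,i=3
  .##|.  b3=0 t=0,i=13
  .#.|#  b2=1 t=0,i=2
  ..#|#  b1=1 t=0,i=12
  ...|.  b0=0 t=0,i=4
  bits 01110110 = 118

118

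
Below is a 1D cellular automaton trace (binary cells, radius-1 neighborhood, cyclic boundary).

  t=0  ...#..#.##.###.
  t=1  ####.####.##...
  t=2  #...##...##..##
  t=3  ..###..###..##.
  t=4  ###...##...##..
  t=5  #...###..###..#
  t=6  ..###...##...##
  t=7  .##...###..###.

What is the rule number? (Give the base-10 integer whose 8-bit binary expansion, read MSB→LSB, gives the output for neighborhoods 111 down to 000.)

47

  [7] ### => .  t=0,i=12
  [6] ##. => .  t=0,i=9
  [5] #.# => #  t=0,i=7
  [4] #.. => .  t=0,i=4
  [3] .## => #  t=0,i=8
  [2] .#. => #  t=0,i=3
  [1] ..# => #  t=0,i=2
  [0] ... => #  t=0,i=0
  bits 00101111 = 47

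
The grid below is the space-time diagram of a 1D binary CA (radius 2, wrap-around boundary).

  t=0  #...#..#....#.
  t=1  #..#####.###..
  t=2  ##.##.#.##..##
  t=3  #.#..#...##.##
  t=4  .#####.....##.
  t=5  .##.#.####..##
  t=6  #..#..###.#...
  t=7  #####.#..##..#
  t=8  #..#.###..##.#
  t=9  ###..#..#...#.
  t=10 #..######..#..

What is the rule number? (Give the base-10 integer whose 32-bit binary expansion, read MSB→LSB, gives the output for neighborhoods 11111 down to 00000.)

  ##### -> .   bit 31 = 0  t=1,i=5
  ####. -> #   bit 30 = 1  t=1,i=6
  ###.# -> .   bit 29 = 0  t=1,i=7
  ###.. -> .   bit 28 = 0  t=1,i=11
  ##.## -> #   bit 27 = 1  t=1,i=8
  ##.#. -> #   bit 26 = 1  t=2,i=5
  ##..# -> #   bit 25 = 1  t=1,i=12
  ##... -> #   bit 24 = 1  t=4,i=6
  #.### -> #   bit 23 = 1  t=1,i=9
  #.##. -> .   bit 22 = 0  t=2,i=3
  #.#.# -> .   bit 21 = 0  t=2,i=6
  #.#.. -> #   bit 20 = 1  t=0,i=0
  #..## -> .   bit 19 = 0  t=1,i=2
  #..#. -> #   bit 18 = 1  t=0,i=6
  #...# -> .   bit 17 = 0  t=0,i=2
  #.... -> #   bit 16 = 1  t=0,i=9
  .#### -> #   bit 15 = 1  t=1,i=4
  .###. -> .   bit 14 = 0  t=1,i=10
  .##.# -> .   bit 13 = 0  t=2,i=4
  .##.. -> #   bit 12 = 1  t=2,i=9
  .#.## -> .   bit 11 = 0  t=2,i=7
  .#.#. -> .   bit 10 = 0  t=0,i=13
  .#..# -> #   bit 9 = 1  t=0,i=5
  .#... -> .   bit 8 = 0  t=0,i=1
  ..### -> #   bit 7 = 1  t=1,i=3
  ..##. -> .   bit 6 = 0  t=3,i=9
  ..#.# -> .   bit 5 = 0  t=0,i=12
  ..#.. -> #   bit 4 = 1  t=0,i=4
  ...## -> .   bit 3 = 0  t=3,i=8
  ...#. -> #   bit 2 = 1  t=0,i=3
  ....# -> #   bit 1 = 1  t=0,i=10
  ..... -> #   bit 0 = 1  t=4,i=8
  bits 01001111100101011001001010010111 = 1335202455

1335202455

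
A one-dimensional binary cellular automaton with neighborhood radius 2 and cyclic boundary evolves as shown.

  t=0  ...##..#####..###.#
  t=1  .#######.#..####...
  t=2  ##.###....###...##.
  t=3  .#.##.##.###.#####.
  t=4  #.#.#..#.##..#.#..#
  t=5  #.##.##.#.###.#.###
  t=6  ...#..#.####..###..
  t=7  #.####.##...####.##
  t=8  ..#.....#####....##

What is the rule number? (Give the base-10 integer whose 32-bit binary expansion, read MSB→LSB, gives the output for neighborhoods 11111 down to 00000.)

  nb #####: next=#  (t=0,i=9, bit31=1)
  nb ####.: next=.  (t=0,i=10, bit30=0)
  nb ###.#: next=.  (t=0,i=16, bit29=0)
  nb ###..: next=.  (t=0,i=11, bit28=0)
  nb ##.##: next=.  (t=2,i=2, bit27=0)
  nb ##.#.: next=.  (t=0,i=17, bit26=0)
  nb ##..#: next=#  (t=0,i=5, bit25=1)
  nb ##...: next=#  (t=1,i=16, bit24=1)
  nb #.###: next=#  (t=2,i=3, bit23=1)
  nb #.##.: next=.  (t=2,i=0, bit22=0)
  nb #.#.#: next=#  (t=4,i=2, bit21=1)
  nb #.#..: next=.  (t=0,i=18, bit20=0)
  nb #..##: next=#  (t=0,i=6, bit19=1)
  nb #..#.: next=#  (t=3,i=0, bit18=1)
  nb #...#: next=#  (t=0,i=1, bit17=1)
  nb #....: next=#  (t=1,i=17, bit16=1)
  nb .####: next=.  (t=0,i=8, bit15=0)
  nb .###.: next=#  (t=0,i=15, bit14=1)
  nb .##.#: next=#  (t=2,i=1, bit13=1)
  nb .##..: next=#  (t=0,i=4, bit12=1)
  nb .#.##: next=#  (t=3,i=2, bit11=1)
  nb .#.#.: next=#  (t=4,i=3, bit10=1)
  nb .#..#: next=#  (t=1,i=10, bit9=1)
  nb .#...: next=.  (t=0,i=0, bit8=0)
  nb ..###: next=#  (t=0,i=7, bit7=1)
  nb ..##.: next=#  (t=0,i=3, bit6=1)
  nb ..#.#: next=.  (t=3,i=1, bit5=0)
  nb ..#..: next=#  (t=6,i=3, bit4=1)
  nb ...##: next=#  (t=0,i=2, bit3=1)
  nb ...#.: next=#  (t=6,i=2, bit2=1)
  nb ....#: next=.  (t=1,i=18, bit1=0)
  nb .....: next=#  (t=6,i=0, bit0=1)
  bits 10000011101011110111111011011101 = 2209316573

2209316573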